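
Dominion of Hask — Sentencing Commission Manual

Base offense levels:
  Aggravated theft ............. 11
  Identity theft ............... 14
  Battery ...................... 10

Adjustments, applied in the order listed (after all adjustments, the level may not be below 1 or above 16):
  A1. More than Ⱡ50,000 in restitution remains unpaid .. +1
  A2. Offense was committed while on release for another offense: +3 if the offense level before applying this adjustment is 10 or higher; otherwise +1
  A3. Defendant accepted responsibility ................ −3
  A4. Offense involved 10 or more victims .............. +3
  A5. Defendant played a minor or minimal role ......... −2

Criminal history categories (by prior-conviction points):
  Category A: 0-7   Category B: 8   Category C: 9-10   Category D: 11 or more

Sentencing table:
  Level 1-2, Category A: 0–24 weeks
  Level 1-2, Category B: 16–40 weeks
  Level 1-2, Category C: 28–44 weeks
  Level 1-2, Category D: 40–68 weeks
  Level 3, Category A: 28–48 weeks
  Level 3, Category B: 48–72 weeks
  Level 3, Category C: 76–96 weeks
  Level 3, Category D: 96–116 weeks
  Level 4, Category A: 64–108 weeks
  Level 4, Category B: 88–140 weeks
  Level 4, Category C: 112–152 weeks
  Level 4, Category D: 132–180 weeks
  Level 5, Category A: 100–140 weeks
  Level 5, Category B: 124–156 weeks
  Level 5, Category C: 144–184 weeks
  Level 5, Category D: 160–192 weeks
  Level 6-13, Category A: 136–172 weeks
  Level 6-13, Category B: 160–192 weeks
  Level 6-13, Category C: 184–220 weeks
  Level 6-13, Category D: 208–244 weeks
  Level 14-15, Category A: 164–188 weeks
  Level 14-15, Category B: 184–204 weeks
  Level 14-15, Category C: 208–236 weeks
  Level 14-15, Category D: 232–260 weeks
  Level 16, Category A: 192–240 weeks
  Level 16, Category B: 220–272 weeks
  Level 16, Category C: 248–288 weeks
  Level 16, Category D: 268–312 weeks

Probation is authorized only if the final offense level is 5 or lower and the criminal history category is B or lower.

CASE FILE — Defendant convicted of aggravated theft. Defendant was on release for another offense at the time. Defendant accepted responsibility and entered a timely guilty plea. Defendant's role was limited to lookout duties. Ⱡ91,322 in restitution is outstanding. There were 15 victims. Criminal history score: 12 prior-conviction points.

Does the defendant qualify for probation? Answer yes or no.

Base offense level for aggravated theft: 11.
A1 applies: 11 + 1 = 12.
A2 applies (level before this adjustment is 12 ≥ 10, so +3): 12 + 3 = 15.
A3 applies: 15 − 3 = 12.
A4 applies: 12 + 3 = 15.
A5 applies: 15 − 2 = 13.
Final offense level: 13.
Criminal history: 12 prior points → Category D (11+).
Level 13 falls in the 6-13 band.
Grid: Level 6-13 × Category D = 208-244 weeks.
Probation check: level 13 > 5 and category D > B → not eligible.

No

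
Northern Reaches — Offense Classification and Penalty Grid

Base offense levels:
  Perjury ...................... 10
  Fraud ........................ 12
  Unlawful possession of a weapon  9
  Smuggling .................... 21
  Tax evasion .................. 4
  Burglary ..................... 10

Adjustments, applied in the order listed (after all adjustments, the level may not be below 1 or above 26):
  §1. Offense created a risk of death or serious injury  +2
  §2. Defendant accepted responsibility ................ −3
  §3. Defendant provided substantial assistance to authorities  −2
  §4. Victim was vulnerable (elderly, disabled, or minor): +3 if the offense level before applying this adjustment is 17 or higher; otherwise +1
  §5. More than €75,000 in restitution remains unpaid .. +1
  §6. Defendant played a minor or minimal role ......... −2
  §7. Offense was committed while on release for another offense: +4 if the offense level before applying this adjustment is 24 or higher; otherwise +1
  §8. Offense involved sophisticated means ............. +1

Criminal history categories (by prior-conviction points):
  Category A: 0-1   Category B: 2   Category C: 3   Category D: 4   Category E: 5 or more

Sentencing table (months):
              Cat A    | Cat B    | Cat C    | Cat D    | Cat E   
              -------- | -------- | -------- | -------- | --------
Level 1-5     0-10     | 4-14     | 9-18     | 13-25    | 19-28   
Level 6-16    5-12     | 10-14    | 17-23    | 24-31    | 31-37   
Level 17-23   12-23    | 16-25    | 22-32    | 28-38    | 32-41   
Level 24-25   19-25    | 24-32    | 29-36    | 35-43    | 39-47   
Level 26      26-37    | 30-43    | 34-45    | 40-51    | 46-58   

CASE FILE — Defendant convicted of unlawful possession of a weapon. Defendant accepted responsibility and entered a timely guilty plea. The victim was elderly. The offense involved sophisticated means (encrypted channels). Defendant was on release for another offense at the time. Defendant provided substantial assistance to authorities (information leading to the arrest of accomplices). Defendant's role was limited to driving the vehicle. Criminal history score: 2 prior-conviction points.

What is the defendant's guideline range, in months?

4-14 months

Base offense level for unlawful possession of a weapon: 9.
§1 does not apply.
§2 applies: 9 − 3 = 6.
§3 applies: 6 − 2 = 4.
§4 applies (level before this adjustment is 4 < 17, so +1): 4 + 1 = 5.
§5 does not apply.
§6 applies: 5 − 2 = 3.
§7 applies (level before this adjustment is 3 < 24, so +1): 3 + 1 = 4.
§8 applies: 4 + 1 = 5.
Final offense level: 5.
Criminal history: 2 prior points → Category B (2).
Level 5 falls in the 1-5 band.
Grid: Level 1-5 × Category B = 4-14 months.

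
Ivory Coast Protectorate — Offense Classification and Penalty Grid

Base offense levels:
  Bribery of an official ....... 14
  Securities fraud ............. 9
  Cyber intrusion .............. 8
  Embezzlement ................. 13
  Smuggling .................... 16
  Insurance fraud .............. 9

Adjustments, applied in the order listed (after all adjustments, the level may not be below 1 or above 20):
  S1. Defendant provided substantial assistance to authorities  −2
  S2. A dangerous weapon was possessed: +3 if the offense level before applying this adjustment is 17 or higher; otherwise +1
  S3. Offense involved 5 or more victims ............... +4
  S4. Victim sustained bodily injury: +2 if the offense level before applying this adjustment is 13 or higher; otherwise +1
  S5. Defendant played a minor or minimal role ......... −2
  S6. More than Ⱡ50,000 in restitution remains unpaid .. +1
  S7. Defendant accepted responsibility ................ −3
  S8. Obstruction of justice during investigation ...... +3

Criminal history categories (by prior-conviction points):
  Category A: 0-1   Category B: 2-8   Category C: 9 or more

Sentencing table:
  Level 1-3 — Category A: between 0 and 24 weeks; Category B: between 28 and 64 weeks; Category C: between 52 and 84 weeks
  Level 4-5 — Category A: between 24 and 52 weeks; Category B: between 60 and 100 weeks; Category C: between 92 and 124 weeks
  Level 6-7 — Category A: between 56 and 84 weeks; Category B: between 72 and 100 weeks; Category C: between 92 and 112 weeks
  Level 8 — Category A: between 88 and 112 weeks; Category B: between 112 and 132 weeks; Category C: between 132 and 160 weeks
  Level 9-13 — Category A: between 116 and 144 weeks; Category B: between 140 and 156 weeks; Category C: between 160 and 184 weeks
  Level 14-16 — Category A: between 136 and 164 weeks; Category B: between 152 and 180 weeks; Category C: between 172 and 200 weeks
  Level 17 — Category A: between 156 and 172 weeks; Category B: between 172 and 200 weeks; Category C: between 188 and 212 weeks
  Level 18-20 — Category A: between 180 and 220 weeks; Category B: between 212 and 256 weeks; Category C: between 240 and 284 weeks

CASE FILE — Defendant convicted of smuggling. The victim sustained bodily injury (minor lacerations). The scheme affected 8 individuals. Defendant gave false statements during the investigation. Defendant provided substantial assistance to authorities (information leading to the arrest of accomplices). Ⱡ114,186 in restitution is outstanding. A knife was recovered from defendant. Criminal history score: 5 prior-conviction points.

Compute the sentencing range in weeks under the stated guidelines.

Base offense level for smuggling: 16.
S1 applies: 16 − 2 = 14.
S2 applies (level before this adjustment is 14 < 17, so +1): 14 + 1 = 15.
S3 applies: 15 + 4 = 19.
S4 applies (level before this adjustment is 19 ≥ 13, so +2): 19 + 2 = 21.
S5 does not apply.
S6 applies: 21 + 1 = 22.
S7 does not apply.
S8 applies: 22 + 3 = 25.
Level 25 exceeds the maximum of 20; capped at 20.
Final offense level: 20.
Criminal history: 5 prior points → Category B (2-8).
Level 20 falls in the 18-20 band.
Grid: Level 18-20 × Category B = 212-256 weeks.

212-256 weeks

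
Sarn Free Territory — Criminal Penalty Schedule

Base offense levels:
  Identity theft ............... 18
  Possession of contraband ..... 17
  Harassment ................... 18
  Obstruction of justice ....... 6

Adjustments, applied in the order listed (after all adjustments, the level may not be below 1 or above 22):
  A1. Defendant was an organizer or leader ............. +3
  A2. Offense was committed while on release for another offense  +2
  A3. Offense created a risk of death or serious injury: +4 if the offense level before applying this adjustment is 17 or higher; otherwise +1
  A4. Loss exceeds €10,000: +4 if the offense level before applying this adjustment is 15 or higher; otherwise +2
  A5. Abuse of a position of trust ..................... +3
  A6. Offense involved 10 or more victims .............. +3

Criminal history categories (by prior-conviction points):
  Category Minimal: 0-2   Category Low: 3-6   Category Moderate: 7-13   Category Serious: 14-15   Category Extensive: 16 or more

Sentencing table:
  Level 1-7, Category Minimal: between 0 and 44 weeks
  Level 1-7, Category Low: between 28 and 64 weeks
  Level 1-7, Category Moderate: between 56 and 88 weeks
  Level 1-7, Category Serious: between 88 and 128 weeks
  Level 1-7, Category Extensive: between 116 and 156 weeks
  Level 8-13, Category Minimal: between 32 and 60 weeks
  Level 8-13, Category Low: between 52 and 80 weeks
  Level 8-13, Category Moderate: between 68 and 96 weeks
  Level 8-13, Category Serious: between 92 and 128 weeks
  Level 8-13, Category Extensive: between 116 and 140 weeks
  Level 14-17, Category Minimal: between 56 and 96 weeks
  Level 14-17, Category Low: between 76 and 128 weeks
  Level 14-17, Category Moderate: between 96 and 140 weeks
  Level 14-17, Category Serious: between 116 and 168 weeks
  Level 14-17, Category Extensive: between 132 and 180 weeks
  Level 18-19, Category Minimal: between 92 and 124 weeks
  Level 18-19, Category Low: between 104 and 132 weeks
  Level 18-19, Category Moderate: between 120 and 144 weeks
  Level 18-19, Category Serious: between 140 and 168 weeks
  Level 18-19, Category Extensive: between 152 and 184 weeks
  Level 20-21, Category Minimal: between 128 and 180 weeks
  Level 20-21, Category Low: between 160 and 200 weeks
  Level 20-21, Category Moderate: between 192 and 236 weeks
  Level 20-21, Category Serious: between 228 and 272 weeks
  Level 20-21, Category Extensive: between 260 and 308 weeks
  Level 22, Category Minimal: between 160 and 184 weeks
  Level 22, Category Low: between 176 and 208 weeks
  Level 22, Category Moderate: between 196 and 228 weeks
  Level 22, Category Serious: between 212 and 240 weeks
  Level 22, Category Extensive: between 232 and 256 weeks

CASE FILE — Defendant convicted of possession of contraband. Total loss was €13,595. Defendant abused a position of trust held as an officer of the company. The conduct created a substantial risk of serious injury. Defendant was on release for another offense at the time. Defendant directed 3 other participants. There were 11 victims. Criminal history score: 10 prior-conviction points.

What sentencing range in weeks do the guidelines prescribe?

196-228 weeks

Base offense level for possession of contraband: 17.
A1 applies: 17 + 3 = 20.
A2 applies: 20 + 2 = 22.
A3 applies (level before this adjustment is 22 ≥ 17, so +4): 22 + 4 = 26.
A4 applies (level before this adjustment is 26 ≥ 15, so +4): 26 + 4 = 30.
A5 applies: 30 + 3 = 33.
A6 applies: 33 + 3 = 36.
Level 36 exceeds the maximum of 22; capped at 22.
Final offense level: 22.
Criminal history: 10 prior points → Category Moderate (7-13).
Level 22 falls in the 22 band.
Grid: Level 22 × Category Moderate = 196-228 weeks.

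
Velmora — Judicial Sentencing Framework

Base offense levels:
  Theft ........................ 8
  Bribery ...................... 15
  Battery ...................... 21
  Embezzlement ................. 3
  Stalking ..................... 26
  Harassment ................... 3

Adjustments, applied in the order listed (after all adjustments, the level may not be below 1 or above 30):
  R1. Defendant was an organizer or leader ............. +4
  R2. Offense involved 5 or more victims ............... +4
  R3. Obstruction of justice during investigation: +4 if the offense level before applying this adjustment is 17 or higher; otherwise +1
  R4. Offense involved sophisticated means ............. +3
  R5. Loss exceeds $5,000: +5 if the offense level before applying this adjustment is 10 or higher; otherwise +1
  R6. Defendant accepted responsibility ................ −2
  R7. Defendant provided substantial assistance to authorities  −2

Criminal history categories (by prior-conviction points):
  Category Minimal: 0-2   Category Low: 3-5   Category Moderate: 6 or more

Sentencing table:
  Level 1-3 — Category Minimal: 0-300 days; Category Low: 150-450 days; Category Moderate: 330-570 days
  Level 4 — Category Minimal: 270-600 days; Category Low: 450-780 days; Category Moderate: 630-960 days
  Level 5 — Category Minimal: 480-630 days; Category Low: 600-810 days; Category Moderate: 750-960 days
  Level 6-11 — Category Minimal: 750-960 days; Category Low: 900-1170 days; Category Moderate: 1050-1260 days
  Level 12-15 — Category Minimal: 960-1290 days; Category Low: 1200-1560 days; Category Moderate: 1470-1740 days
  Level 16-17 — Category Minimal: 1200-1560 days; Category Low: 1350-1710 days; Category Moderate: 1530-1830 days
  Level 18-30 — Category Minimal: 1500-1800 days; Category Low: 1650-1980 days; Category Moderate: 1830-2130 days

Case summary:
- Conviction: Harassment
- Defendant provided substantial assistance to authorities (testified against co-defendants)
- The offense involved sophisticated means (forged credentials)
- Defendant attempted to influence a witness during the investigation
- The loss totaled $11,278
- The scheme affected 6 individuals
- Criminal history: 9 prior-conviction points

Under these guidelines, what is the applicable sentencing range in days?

1470-1740 days

Base offense level for harassment: 3.
R1 does not apply.
R2 applies: 3 + 4 = 7.
R3 applies (level before this adjustment is 7 < 17, so +1): 7 + 1 = 8.
R4 applies: 8 + 3 = 11.
R5 applies (level before this adjustment is 11 ≥ 10, so +5): 11 + 5 = 16.
R6 does not apply.
R7 applies: 16 − 2 = 14.
Final offense level: 14.
Criminal history: 9 prior points → Category Moderate (6+).
Level 14 falls in the 12-15 band.
Grid: Level 12-15 × Category Moderate = 1470-1740 days.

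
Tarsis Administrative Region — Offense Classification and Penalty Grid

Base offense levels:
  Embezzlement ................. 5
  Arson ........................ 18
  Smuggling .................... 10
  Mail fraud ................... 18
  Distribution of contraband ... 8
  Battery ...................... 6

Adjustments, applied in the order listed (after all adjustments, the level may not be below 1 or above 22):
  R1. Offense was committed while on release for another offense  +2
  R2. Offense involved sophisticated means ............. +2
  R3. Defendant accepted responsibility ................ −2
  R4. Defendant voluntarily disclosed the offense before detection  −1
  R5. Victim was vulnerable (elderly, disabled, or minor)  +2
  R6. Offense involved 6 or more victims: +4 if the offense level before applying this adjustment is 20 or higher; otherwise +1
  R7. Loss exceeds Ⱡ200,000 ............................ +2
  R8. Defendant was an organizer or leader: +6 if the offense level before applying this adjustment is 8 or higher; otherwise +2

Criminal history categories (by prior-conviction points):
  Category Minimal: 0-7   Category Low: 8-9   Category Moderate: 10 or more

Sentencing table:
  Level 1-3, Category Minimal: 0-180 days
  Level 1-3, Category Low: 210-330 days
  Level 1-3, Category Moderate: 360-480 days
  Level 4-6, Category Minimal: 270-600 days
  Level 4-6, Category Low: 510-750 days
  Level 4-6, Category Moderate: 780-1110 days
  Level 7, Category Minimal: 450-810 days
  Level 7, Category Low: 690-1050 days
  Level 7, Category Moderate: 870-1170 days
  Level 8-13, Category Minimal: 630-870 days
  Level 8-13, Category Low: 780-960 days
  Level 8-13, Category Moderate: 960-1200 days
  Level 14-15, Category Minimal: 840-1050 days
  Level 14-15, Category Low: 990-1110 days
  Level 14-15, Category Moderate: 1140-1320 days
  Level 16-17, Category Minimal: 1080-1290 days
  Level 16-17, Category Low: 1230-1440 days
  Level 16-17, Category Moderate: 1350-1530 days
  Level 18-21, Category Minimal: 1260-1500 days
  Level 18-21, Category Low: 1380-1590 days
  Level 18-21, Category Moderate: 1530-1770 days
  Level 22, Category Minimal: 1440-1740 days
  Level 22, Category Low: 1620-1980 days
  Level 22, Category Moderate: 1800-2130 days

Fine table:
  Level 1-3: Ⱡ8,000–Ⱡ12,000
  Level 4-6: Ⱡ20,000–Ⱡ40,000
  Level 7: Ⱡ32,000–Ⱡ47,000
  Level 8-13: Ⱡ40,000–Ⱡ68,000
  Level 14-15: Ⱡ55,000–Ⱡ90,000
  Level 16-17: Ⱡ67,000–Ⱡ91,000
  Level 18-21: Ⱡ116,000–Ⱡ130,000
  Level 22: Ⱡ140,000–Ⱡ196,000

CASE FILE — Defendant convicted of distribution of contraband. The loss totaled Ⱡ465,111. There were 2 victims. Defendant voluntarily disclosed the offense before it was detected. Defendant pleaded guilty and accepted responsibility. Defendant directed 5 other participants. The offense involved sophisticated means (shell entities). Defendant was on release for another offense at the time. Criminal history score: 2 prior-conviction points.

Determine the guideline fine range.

Ⱡ67,000–Ⱡ91,000

Base offense level for distribution of contraband: 8.
R1 applies: 8 + 2 = 10.
R2 applies: 10 + 2 = 12.
R3 applies: 12 − 2 = 10.
R4 applies: 10 − 1 = 9.
R6 does not apply.
R7 applies: 9 + 2 = 11.
R8 applies (level before this adjustment is 11 ≥ 8, so +6): 11 + 6 = 17.
Final offense level: 17.
Level 17 falls in the 16-17 band.
Fine table: Level 16-17 → Ⱡ67,000–Ⱡ91,000.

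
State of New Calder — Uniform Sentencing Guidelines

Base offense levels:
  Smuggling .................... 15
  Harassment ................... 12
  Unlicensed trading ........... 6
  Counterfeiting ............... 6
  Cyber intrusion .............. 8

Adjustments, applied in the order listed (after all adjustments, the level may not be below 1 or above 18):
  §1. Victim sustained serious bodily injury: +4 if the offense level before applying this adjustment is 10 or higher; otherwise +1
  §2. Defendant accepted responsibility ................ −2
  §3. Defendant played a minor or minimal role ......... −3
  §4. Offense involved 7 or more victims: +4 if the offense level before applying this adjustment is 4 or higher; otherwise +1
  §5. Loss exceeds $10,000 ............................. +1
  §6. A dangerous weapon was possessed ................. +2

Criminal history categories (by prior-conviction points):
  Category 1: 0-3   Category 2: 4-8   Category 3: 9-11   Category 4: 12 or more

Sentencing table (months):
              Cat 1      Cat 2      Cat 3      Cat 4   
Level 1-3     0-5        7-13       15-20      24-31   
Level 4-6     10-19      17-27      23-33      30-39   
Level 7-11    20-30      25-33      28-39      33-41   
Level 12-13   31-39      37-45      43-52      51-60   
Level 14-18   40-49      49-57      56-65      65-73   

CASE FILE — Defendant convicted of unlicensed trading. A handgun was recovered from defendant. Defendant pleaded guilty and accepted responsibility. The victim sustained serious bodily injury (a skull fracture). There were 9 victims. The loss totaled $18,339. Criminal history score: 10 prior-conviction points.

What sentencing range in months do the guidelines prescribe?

43-52 months

Base offense level for unlicensed trading: 6.
§1 applies (level before this adjustment is 6 < 10, so +1): 6 + 1 = 7.
§2 applies: 7 − 2 = 5.
§4 applies (level before this adjustment is 5 ≥ 4, so +4): 5 + 4 = 9.
§5 applies: 9 + 1 = 10.
§6 applies: 10 + 2 = 12.
Final offense level: 12.
Criminal history: 10 prior points → Category 3 (9-11).
Level 12 falls in the 12-13 band.
Grid: Level 12-13 × Category 3 = 43-52 months.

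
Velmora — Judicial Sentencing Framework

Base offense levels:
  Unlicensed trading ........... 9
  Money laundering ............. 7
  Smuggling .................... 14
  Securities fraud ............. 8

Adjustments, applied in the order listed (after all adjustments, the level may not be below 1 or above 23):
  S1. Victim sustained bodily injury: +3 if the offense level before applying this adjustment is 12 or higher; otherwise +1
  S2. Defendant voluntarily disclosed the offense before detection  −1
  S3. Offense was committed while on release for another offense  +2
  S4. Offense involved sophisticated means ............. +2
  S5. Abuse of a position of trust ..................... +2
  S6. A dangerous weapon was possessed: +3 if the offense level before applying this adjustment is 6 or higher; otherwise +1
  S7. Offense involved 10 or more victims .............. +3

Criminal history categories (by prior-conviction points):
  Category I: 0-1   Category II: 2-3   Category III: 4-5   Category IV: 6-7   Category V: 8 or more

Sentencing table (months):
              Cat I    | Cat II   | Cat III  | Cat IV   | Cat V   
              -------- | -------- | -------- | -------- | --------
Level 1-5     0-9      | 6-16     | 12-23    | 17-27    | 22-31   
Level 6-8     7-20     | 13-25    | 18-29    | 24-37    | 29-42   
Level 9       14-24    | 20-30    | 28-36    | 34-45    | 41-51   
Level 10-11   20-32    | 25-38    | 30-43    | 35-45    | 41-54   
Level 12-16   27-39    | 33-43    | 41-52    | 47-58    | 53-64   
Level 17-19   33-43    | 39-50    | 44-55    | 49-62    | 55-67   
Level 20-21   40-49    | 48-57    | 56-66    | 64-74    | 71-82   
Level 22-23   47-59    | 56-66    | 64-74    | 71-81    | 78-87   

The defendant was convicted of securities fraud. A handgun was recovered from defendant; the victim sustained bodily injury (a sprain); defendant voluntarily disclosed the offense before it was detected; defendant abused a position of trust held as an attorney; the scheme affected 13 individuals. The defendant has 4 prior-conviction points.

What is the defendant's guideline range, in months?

Base offense level for securities fraud: 8.
S1 applies (level before this adjustment is 8 < 12, so +1): 8 + 1 = 9.
S2 applies: 9 − 1 = 8.
S3 does not apply.
S4 does not apply.
S5 applies: 8 + 2 = 10.
S6 applies (level before this adjustment is 10 ≥ 6, so +3): 10 + 3 = 13.
S7 applies: 13 + 3 = 16.
Final offense level: 16.
Criminal history: 4 prior points → Category III (4-5).
Level 16 falls in the 12-16 band.
Grid: Level 12-16 × Category III = 41-52 months.

41-52 months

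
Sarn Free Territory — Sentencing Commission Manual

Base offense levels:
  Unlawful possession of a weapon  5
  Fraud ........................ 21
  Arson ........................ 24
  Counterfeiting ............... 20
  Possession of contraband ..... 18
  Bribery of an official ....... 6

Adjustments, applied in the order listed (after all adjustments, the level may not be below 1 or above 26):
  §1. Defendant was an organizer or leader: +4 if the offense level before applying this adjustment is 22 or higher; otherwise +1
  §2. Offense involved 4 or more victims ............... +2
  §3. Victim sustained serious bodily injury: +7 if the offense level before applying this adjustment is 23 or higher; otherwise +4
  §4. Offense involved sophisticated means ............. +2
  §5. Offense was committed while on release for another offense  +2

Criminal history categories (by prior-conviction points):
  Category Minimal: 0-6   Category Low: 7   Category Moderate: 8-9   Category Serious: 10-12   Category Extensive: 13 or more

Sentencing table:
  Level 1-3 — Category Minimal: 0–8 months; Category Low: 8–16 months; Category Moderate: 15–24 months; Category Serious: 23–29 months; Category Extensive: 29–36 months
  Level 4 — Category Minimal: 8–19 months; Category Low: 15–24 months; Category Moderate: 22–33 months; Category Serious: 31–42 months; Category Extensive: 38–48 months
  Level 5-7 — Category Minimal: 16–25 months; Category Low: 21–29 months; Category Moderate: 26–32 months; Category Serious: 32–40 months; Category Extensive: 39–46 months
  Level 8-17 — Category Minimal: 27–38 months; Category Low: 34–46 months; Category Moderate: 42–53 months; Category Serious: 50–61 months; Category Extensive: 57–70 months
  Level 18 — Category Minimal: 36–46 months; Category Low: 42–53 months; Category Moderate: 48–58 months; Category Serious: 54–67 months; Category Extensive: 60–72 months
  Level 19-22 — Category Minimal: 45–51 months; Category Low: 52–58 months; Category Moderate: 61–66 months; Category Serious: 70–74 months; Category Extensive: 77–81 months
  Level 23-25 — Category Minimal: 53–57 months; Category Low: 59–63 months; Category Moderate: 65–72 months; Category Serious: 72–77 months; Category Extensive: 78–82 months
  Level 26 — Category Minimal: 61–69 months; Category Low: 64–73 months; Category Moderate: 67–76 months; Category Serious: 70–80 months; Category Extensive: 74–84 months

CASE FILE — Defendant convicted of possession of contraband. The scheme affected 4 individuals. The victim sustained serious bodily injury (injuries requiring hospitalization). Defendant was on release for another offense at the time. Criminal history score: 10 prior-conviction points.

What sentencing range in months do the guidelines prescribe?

Base offense level for possession of contraband: 18.
§1 does not apply.
§2 applies: 18 + 2 = 20.
§3 applies (level before this adjustment is 20 < 23, so +4): 20 + 4 = 24.
§4 does not apply.
§5 applies: 24 + 2 = 26.
Final offense level: 26.
Criminal history: 10 prior points → Category Serious (10-12).
Level 26 falls in the 26 band.
Grid: Level 26 × Category Serious = 70-80 months.

70-80 months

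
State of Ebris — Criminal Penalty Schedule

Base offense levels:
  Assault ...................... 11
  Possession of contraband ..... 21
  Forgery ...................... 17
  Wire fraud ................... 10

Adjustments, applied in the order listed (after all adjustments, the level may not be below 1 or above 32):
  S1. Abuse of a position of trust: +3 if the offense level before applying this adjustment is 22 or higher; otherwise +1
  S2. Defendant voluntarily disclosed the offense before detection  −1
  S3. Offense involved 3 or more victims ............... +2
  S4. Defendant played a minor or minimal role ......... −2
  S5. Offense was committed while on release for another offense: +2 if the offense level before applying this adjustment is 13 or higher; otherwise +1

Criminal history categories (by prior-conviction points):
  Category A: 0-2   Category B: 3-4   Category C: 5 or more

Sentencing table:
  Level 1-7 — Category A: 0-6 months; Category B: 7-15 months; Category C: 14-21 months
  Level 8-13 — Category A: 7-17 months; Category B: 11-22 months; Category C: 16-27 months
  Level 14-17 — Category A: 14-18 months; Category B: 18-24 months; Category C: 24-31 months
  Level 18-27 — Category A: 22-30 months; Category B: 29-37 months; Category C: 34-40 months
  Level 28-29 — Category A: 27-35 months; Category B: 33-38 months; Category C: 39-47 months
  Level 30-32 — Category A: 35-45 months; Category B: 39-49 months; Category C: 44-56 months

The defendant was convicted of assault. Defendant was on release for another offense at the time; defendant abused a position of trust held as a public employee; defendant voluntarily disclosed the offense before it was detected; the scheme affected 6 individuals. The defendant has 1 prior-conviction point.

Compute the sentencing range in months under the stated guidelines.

14-18 months

Base offense level for assault: 11.
S1 applies (level before this adjustment is 11 < 22, so +1): 11 + 1 = 12.
S2 applies: 12 − 1 = 11.
S3 applies: 11 + 2 = 13.
S5 applies (level before this adjustment is 13 ≥ 13, so +2): 13 + 2 = 15.
Final offense level: 15.
Criminal history: 1 prior point → Category A (0-2).
Level 15 falls in the 14-17 band.
Grid: Level 14-17 × Category A = 14-18 months.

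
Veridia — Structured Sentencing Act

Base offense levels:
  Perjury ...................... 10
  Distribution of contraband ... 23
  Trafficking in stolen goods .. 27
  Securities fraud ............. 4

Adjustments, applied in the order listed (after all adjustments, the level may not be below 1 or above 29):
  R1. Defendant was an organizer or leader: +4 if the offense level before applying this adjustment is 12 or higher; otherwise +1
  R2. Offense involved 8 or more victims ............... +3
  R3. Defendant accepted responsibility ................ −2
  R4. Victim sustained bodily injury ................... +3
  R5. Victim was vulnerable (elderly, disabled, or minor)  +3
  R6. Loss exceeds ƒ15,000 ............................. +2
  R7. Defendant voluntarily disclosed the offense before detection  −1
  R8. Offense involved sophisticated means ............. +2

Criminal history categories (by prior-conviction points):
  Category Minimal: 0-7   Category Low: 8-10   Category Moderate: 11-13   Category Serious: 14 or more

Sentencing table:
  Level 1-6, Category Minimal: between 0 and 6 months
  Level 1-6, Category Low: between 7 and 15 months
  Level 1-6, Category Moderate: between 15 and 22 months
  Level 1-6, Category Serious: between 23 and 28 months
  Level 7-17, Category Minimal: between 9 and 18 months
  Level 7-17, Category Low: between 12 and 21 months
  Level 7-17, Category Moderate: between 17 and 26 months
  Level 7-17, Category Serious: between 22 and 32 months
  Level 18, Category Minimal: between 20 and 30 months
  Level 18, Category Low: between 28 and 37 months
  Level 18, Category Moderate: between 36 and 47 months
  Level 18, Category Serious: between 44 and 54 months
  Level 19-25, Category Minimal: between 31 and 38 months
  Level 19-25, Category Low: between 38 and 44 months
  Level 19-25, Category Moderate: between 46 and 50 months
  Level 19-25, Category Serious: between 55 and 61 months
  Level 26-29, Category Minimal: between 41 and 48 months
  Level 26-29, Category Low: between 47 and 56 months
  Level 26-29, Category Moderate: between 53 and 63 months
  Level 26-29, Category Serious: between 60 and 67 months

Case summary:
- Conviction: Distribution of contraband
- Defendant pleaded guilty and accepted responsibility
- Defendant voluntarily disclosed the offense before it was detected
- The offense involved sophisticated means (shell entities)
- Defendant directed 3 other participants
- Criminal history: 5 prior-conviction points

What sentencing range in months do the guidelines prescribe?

Base offense level for distribution of contraband: 23.
R1 applies (level before this adjustment is 23 ≥ 12, so +4): 23 + 4 = 27.
R3 applies: 27 − 2 = 25.
R7 applies: 25 − 1 = 24.
R8 applies: 24 + 2 = 26.
Final offense level: 26.
Criminal history: 5 prior points → Category Minimal (0-7).
Level 26 falls in the 26-29 band.
Grid: Level 26-29 × Category Minimal = 41-48 months.

41-48 months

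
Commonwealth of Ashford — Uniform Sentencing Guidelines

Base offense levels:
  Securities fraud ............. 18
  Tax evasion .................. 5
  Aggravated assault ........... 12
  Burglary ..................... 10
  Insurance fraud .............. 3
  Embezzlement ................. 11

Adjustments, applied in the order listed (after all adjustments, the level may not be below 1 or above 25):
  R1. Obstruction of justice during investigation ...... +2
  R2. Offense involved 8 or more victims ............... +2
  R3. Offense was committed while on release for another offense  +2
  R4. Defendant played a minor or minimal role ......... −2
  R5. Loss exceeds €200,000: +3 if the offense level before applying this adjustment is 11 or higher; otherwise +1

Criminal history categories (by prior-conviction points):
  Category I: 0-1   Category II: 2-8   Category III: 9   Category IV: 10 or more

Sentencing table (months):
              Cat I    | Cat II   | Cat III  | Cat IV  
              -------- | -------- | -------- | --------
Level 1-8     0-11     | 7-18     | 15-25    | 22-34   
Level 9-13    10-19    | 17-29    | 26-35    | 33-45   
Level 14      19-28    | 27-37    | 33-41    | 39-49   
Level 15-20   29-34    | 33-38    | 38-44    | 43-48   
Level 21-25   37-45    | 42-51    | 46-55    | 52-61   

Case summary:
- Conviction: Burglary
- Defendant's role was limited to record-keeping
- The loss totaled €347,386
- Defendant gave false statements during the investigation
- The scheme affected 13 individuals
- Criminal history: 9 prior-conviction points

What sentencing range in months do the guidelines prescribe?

38-44 months

Base offense level for burglary: 10.
R1 applies: 10 + 2 = 12.
R2 applies: 12 + 2 = 14.
R3 does not apply.
R4 applies: 14 − 2 = 12.
R5 applies (level before this adjustment is 12 ≥ 11, so +3): 12 + 3 = 15.
Final offense level: 15.
Criminal history: 9 prior points → Category III (9).
Level 15 falls in the 15-20 band.
Grid: Level 15-20 × Category III = 38-44 months.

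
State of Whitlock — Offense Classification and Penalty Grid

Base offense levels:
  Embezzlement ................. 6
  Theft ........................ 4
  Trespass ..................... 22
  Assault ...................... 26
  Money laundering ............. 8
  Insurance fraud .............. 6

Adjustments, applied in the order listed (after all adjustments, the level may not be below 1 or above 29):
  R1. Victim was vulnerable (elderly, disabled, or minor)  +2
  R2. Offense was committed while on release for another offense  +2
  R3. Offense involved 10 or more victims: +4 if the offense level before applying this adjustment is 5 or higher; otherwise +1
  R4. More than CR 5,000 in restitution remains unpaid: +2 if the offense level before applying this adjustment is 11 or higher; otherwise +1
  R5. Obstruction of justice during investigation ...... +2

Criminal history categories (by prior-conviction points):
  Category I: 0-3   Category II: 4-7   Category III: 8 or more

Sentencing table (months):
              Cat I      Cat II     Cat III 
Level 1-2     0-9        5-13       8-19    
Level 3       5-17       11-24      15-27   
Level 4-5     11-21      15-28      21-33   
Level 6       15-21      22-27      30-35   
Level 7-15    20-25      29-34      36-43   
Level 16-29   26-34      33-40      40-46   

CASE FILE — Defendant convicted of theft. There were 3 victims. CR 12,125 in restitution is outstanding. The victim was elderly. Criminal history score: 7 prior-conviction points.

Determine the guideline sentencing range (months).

Base offense level for theft: 4.
R1 applies: 4 + 2 = 6.
R3 does not apply.
R4 applies (level before this adjustment is 6 < 11, so +1): 6 + 1 = 7.
R5 does not apply.
Final offense level: 7.
Criminal history: 7 prior points → Category II (4-7).
Level 7 falls in the 7-15 band.
Grid: Level 7-15 × Category II = 29-34 months.

29-34 months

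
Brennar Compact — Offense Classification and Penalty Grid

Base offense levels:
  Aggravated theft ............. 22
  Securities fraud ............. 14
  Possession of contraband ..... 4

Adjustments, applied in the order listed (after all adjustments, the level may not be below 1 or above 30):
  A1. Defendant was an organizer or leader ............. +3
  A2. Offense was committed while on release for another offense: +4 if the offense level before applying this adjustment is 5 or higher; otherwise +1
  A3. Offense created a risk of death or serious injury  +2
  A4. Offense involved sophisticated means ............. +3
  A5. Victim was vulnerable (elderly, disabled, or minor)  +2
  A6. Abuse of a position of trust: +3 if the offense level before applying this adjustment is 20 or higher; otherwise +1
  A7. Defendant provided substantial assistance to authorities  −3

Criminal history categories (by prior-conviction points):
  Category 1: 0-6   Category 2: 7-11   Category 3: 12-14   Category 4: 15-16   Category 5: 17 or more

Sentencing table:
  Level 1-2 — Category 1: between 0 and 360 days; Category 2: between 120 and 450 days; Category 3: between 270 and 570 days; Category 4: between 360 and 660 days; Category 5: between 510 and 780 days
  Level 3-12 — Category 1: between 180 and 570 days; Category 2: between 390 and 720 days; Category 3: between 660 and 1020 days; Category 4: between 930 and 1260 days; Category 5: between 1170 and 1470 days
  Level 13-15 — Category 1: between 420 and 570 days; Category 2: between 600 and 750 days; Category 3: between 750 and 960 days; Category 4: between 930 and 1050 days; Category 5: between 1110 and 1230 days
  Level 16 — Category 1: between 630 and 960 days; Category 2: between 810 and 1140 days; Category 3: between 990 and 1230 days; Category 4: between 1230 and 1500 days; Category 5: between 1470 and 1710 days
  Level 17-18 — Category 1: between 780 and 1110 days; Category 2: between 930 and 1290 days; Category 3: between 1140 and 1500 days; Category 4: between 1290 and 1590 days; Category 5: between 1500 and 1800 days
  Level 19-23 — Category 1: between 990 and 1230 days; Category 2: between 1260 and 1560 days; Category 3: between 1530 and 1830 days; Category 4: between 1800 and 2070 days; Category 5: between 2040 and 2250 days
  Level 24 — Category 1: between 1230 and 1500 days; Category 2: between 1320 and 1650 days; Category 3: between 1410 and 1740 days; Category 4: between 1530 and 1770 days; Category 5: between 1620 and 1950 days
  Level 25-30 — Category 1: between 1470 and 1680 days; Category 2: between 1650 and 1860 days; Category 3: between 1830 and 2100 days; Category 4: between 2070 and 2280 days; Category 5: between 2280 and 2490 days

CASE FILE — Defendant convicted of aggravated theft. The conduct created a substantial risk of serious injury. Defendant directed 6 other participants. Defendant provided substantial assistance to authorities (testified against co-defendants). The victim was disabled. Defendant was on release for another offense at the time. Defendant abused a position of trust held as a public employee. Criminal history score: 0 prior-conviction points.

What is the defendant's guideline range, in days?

Base offense level for aggravated theft: 22.
A1 applies: 22 + 3 = 25.
A2 applies (level before this adjustment is 25 ≥ 5, so +4): 25 + 4 = 29.
A3 applies: 29 + 2 = 31.
A5 applies: 31 + 2 = 33.
A6 applies (level before this adjustment is 33 ≥ 20, so +3): 33 + 3 = 36.
A7 applies: 36 − 3 = 33.
Level 33 exceeds the maximum of 30; capped at 30.
Final offense level: 30.
Criminal history: 0 prior points → Category 1 (0-6).
Level 30 falls in the 25-30 band.
Grid: Level 25-30 × Category 1 = 1470-1680 days.

1470-1680 days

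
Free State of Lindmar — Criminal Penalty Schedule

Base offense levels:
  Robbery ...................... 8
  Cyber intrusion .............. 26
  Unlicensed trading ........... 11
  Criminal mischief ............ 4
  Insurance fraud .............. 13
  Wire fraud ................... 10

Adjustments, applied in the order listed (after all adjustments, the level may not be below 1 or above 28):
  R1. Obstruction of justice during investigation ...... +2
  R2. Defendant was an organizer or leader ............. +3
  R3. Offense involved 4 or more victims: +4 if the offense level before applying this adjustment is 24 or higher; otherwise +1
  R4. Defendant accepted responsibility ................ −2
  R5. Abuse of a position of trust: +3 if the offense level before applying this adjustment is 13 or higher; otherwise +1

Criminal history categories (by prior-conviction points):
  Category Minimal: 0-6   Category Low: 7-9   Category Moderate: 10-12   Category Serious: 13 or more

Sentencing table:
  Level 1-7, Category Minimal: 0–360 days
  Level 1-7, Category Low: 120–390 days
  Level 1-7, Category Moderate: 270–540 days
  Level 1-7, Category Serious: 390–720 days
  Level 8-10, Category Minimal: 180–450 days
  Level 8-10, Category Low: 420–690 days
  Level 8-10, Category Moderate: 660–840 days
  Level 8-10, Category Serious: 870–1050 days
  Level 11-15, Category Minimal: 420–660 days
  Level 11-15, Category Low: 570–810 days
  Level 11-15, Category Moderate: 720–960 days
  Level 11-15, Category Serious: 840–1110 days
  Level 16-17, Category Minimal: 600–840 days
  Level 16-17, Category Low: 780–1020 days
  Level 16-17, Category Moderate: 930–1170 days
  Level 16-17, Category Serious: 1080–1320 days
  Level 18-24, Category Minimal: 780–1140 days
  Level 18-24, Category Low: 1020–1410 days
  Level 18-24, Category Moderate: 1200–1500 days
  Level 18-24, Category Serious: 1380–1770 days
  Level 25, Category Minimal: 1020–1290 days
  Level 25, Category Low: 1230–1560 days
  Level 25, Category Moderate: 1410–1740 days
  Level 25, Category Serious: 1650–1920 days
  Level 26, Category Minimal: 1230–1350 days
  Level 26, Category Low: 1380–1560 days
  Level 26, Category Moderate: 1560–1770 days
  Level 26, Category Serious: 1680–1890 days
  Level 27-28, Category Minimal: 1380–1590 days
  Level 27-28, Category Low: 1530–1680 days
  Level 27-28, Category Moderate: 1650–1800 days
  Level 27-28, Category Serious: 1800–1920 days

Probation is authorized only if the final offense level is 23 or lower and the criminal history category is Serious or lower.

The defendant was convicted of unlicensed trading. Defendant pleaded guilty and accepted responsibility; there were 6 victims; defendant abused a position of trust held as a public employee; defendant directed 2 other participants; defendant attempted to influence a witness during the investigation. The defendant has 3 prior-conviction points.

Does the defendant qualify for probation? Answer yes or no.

Yes

Base offense level for unlicensed trading: 11.
R1 applies: 11 + 2 = 13.
R2 applies: 13 + 3 = 16.
R3 applies (level before this adjustment is 16 < 24, so +1): 16 + 1 = 17.
R4 applies: 17 − 2 = 15.
R5 applies (level before this adjustment is 15 ≥ 13, so +3): 15 + 3 = 18.
Final offense level: 18.
Criminal history: 3 prior points → Category Minimal (0-6).
Level 18 falls in the 18-24 band.
Grid: Level 18-24 × Category Minimal = 780-1140 days.
Probation check: level 18 ≤ 23 and category Minimal ≤ Serious → eligible.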